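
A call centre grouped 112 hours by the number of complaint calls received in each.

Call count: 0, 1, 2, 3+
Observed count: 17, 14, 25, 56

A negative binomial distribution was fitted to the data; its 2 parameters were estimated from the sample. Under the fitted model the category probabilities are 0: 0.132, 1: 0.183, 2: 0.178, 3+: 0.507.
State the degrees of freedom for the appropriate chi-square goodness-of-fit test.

1

There are k = 4 categories and 2 parameters estimated from the data, so df = 4 − 1 − 2 = 1.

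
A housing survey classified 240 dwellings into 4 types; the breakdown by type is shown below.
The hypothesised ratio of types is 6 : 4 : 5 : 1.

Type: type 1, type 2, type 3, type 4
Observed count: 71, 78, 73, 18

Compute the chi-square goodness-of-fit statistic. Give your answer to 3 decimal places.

10.064

Ratio total = 16. Expected counts: 240×6/16 = 90, 240×4/16 = 60, 240×5/16 = 75, 240×1/16 = 15.
cat         O        E   (O−E)²/E
type 1     71       90     4.0111
type 2     78       60     5.4000
type 3     73       75     0.0533
type 4     18       15     0.6000
Sum = 10.064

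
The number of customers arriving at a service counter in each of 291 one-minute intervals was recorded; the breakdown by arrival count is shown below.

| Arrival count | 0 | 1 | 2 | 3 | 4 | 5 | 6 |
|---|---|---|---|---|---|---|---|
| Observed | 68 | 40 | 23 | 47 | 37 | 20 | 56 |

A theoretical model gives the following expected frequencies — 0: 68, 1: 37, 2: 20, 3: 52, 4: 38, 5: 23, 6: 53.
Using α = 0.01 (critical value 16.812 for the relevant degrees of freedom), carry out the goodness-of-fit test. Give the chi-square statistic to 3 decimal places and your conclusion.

1.761; do not reject

0: (68 − 68)²/68 = 0/68 = 0.0000
1: (40 − 37)²/37 = 9/37 = 0.2432
2: (23 − 20)²/20 = 9/20 = 0.4500
3: (47 − 52)²/52 = 25/52 = 0.4808
4: (37 − 38)²/38 = 1/38 = 0.0263
5: (20 − 23)²/23 = 9/23 = 0.3913
6: (56 − 53)²/53 = 9/53 = 0.1698
Sum = 1.761
df = 6. Since 1.761 < 16.812, we do not reject H₀.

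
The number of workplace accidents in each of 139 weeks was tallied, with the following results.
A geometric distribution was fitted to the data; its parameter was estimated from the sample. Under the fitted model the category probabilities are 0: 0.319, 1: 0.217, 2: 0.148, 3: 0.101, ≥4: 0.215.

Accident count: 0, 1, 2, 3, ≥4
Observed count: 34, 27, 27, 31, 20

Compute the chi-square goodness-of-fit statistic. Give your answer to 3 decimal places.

Expected counts E_i = n·p_i: 139×0.319 = 44.341, 139×0.217 = 30.163, 139×0.148 = 20.572, 139×0.101 = 14.039, 139×0.215 = 29.885.
χ² = (34−44.341)²/44.341 + (27−30.163)²/30.163 + (27−20.572)²/20.572 + (31−14.039)²/14.039 + (20−29.885)²/29.885
   = 2.4117 + 0.3317 + 2.0085 + 20.4912 + 3.2696
Sum = 28.513

28.513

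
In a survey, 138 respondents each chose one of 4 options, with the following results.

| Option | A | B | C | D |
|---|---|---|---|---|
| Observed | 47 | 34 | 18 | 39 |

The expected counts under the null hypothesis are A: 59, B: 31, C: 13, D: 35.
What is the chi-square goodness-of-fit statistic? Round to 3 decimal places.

χ² = (47−59)²/59 + (34−31)²/31 + (18−13)²/13 + (39−35)²/35
   = 2.4407 + 0.2903 + 1.9231 + 0.4571
Sum = 5.111

5.111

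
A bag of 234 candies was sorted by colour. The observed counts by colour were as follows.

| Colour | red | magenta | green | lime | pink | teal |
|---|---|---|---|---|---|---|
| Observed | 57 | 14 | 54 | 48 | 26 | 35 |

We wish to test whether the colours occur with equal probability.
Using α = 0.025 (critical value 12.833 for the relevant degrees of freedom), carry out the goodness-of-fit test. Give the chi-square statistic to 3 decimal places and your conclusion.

Expected count for each of the 6 categories: 234/6 = 39.
χ² = (57−39)²/39 + (14−39)²/39 + (54−39)²/39 + (48−39)²/39 + (26−39)²/39 + (35−39)²/39
   = 8.3077 + 16.0256 + 5.7692 + 2.0769 + 4.3333 + 0.4103
Sum = 36.923
df = 5. Since 36.923 > 12.833, we reject H₀.

36.923; reject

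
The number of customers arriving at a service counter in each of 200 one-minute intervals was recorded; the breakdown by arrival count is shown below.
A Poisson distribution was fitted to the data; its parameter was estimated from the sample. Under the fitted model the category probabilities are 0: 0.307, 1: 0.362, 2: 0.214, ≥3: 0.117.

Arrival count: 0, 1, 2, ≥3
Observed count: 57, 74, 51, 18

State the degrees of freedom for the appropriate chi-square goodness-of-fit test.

2

There are k = 4 categories and 1 parameter estimated from the data, so df = 4 − 1 − 1 = 2.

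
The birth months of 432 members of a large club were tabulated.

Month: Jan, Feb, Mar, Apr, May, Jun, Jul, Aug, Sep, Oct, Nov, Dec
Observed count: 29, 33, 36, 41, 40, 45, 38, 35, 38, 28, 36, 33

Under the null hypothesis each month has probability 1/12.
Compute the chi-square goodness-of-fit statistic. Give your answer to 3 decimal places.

7.278

Expected count for each of the 12 categories: 432/12 = 36.
χ² = (29−36)²/36 + (33−36)²/36 + (36−36)²/36 + (41−36)²/36 + (40−36)²/36 + (45−36)²/36 + (38−36)²/36 + (35−36)²/36 + (38−36)²/36 + (28−36)²/36 + (36−36)²/36 + (33−36)²/36
   = 1.3611 + 0.2500 + 0.0000 + 0.6944 + 0.4444 + 2.2500 + 0.1111 + 0.0278 + 0.1111 + 1.7778 + 0.0000 + 0.2500
Sum = 7.278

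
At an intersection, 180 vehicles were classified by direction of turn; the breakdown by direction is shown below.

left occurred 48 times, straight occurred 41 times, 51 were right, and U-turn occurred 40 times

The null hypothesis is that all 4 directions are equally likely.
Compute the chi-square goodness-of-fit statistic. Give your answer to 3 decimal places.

1.911

Expected count for each of the 4 categories: 180/4 = 45.
cat           O        E   (O−E)²/E
left         48       45     0.2000
straight     41       45     0.3556
right        51       45     0.8000
U-turn       40       45     0.5556
Sum = 1.911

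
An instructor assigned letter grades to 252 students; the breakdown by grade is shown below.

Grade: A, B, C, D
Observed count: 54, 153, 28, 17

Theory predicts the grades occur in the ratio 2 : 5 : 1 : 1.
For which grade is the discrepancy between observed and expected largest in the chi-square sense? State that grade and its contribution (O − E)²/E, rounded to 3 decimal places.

D, 4.321

Ratio total = 9. Expected counts: 252×2/9 = 56, 252×5/9 = 140, 252×1/9 = 28, 252×1/9 = 28.
cat         O        E   (O−E)²/E
A          54       56     0.0714
B         153      140     1.2071
C          28       28     0.0000
D          17       28     4.3214
The largest term is for D: 4.321.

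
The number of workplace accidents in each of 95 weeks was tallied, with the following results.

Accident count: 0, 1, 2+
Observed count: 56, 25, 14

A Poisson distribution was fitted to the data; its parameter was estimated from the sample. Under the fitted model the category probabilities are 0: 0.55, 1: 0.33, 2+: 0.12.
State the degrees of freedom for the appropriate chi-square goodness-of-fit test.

1

There are k = 3 categories and 1 parameter estimated from the data, so df = 3 − 1 − 1 = 1.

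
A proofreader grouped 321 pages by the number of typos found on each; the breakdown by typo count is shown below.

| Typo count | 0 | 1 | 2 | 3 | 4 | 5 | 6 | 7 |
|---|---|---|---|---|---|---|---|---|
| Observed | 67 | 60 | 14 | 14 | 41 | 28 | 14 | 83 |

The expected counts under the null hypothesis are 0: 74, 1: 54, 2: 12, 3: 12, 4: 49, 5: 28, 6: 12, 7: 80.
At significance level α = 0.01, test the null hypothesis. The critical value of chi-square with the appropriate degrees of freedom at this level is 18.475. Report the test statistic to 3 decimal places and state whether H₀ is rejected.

χ² = (67−74)²/74 + (60−54)²/54 + (14−12)²/12 + (14−12)²/12 + (41−49)²/49 + (28−28)²/28 + (14−12)²/12 + (83−80)²/80
   = 0.6622 + 0.6667 + 0.3333 + 0.3333 + 1.3061 + 0.0000 + 0.3333 + 0.1125
Sum = 3.747
df = 7. Since 3.747 < 18.475, we do not reject H₀.

3.747; do not reject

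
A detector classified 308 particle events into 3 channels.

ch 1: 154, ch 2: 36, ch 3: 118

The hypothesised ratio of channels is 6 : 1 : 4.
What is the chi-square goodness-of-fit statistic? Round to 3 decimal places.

Ratio total = 11. Expected counts: 308×6/11 = 168, 308×1/11 = 28, 308×4/11 = 112.
ch 1: (154 − 168)²/168 = 196/168 = 1.1667
ch 2: (36 − 28)²/28 = 64/28 = 2.2857
ch 3: (118 − 112)²/112 = 36/112 = 0.3214
Sum = 3.774

3.774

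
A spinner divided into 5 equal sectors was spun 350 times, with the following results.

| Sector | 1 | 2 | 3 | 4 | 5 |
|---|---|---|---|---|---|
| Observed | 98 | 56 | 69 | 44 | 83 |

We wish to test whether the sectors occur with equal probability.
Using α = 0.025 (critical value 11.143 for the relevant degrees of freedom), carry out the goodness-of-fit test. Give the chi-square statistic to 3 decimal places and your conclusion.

26.086; reject

Under H₀ each category has probability 1/5, so each expected count is 350/5 = 70.
χ² = (98−70)²/70 + (56−70)²/70 + (69−70)²/70 + (44−70)²/70 + (83−70)²/70
   = 11.2000 + 2.8000 + 0.0143 + 9.6571 + 2.4143
Sum = 26.086
df = 4. Since 26.086 > 11.143, we reject H₀.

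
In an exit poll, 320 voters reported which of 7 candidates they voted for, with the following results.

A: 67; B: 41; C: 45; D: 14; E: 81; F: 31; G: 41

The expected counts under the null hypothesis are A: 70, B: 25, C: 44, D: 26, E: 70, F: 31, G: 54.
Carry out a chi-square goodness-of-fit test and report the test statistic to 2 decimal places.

χ² = (67−70)²/70 + (41−25)²/25 + (45−44)²/44 + (14−26)²/26 + (81−70)²/70 + (31−31)²/31 + (41−54)²/54
   = 0.129 + 10.240 + 0.023 + 5.538 + 1.729 + 0.000 + 3.130
Sum = 20.79

20.79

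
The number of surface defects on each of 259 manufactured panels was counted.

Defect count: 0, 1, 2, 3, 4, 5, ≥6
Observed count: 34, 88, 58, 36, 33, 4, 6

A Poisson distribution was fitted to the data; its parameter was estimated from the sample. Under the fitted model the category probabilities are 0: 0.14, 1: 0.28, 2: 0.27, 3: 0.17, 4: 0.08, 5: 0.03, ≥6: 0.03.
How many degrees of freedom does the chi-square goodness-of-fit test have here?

5

There are k = 7 categories and 1 parameter estimated from the data, so df = 7 − 1 − 1 = 5.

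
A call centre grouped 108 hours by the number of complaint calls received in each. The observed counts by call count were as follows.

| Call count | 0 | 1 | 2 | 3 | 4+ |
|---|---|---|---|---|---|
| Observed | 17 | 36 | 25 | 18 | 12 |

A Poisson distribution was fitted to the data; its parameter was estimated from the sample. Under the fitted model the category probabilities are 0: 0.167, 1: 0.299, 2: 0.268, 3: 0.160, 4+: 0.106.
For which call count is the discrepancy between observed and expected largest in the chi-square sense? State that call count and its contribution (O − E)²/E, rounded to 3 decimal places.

Expected counts E_i = n·p_i: 108×0.167 = 18.036, 108×0.299 = 32.292, 108×0.268 = 28.944, 108×0.160 = 17.28, 108×0.106 = 11.448.
cat         O        E   (O−E)²/E
0          17   18.036     0.0595
1          36   32.292     0.4258
2          25   28.944     0.5374
3          18    17.28     0.0300
4+         12   11.448     0.0266
The largest term is for 2: 0.537.

2, 0.537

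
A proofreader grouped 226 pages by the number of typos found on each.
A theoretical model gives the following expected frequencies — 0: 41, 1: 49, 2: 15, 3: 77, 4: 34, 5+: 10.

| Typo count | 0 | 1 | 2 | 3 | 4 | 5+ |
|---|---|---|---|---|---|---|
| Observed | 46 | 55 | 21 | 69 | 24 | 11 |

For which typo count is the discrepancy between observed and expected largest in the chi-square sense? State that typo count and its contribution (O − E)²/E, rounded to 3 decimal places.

4, 2.941

cat         O        E   (O−E)²/E
0          46       41     0.6098
1          55       49     0.7347
2          21       15     2.4000
3          69       77     0.8312
4          24       34     2.9412
5+         11       10     0.1000
The largest term is for 4: 2.941.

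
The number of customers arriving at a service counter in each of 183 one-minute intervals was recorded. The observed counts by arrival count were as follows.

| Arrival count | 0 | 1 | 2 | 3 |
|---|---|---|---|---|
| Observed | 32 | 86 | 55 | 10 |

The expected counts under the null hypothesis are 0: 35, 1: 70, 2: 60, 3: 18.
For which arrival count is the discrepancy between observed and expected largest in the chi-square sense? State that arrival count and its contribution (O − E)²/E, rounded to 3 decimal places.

cat         O        E   (O−E)²/E
0          32       35     0.2571
1          86       70     3.6571
2          55       60     0.4167
3          10       18     3.5556
The largest term is for 1: 3.657.

1, 3.657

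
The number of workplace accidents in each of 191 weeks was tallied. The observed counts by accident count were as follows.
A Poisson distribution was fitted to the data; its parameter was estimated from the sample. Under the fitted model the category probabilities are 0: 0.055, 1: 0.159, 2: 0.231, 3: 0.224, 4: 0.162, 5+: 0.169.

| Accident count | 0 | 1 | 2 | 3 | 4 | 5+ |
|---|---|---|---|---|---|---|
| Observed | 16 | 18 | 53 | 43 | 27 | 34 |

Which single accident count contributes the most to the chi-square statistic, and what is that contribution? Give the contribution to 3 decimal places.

Expected counts E_i = n·p_i: 191×0.055 = 10.505, 191×0.159 = 30.369, 191×0.231 = 44.121, 191×0.224 = 42.784, 191×0.162 = 30.942, 191×0.169 = 32.279.
χ² = (16−10.505)²/10.505 + (18−30.369)²/30.369 + (53−44.121)²/44.121 + (43−42.784)²/42.784 + (27−30.942)²/30.942 + (34−32.279)²/32.279
   = 2.8743 + 5.0378 + 1.7868 + 0.0011 + 0.5022 + 0.0918
The largest term is for 1: 5.038.

1, 5.038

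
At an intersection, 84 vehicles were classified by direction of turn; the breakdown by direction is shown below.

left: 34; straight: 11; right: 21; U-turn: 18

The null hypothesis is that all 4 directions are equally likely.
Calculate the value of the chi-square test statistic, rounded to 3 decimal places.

13.238

Under H₀ each category has probability 1/4, so each expected count is 84/4 = 21.
χ² = (34−21)²/21 + (11−21)²/21 + (21−21)²/21 + (18−21)²/21
   = 8.0476 + 4.7619 + 0.0000 + 0.4286
Sum = 13.238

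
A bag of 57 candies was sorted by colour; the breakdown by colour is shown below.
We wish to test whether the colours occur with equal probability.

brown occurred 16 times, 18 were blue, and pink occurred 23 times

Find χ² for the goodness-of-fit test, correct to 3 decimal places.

1.368

Under H₀ each category has probability 1/3, so each expected count is 57/3 = 19.
cat         O        E   (O−E)²/E
brown      16       19     0.4737
blue       18       19     0.0526
pink       23       19     0.8421
Sum = 1.368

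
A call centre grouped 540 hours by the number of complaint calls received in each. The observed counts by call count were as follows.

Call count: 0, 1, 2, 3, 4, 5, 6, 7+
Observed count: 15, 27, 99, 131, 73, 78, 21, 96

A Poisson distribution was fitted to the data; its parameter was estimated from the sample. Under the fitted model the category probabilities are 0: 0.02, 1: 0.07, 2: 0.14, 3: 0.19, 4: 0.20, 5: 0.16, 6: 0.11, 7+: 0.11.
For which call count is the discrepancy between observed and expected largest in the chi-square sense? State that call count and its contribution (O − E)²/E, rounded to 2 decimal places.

6, 24.82

Expected counts E_i = n·p_i: 540×0.02 = 10.8, 540×0.07 = 37.8, 540×0.14 = 75.6, 540×0.19 = 102.6, 540×0.20 = 108, 540×0.16 = 86.4, 540×0.11 = 59.4, 540×0.11 = 59.4.
χ² = (15−10.8)²/10.8 + (27−37.8)²/37.8 + (99−75.6)²/75.6 + (131−102.6)²/102.6 + (73−108)²/108 + (78−86.4)²/86.4 + (21−59.4)²/59.4 + (96−59.4)²/59.4
   = 1.633 + 3.086 + 7.243 + 7.861 + 11.343 + 0.817 + 24.824 + 22.552
The largest term is for 6: 24.82.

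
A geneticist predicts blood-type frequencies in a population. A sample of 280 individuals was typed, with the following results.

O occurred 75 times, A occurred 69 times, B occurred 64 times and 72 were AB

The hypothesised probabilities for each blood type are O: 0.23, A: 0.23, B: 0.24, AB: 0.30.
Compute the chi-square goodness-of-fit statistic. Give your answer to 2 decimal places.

Expected counts E_i = n·p_i: 280×0.23 = 64.4, 280×0.23 = 64.4, 280×0.24 = 67.2, 280×0.30 = 84.
χ² = (75−64.4)²/64.4 + (69−64.4)²/64.4 + (64−67.2)²/67.2 + (72−84)²/84
   = 1.745 + 0.329 + 0.152 + 1.714
Sum = 3.94

3.94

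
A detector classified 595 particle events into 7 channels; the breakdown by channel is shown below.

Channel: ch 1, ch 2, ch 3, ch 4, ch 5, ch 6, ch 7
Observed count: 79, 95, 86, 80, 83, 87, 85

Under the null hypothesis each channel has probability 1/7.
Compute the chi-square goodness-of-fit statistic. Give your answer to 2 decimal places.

2.00

Under H₀ each category has probability 1/7, so each expected count is 595/7 = 85.
χ² = (79−85)²/85 + (95−85)²/85 + (86−85)²/85 + (80−85)²/85 + (83−85)²/85 + (87−85)²/85 + (85−85)²/85
   = 0.424 + 1.176 + 0.012 + 0.294 + 0.047 + 0.047 + 0.000
Sum = 2.00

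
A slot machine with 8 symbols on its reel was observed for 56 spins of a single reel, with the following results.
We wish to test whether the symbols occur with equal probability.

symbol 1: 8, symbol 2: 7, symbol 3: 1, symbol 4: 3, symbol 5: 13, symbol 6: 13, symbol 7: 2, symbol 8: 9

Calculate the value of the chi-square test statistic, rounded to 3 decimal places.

22.000

Expected count for each of the 8 categories: 56/8 = 7.
cat           O        E   (O−E)²/E
symbol 1      8        7     0.1429
symbol 2      7        7     0.0000
symbol 3      1        7     5.1429
symbol 4      3        7     2.2857
symbol 5     13        7     5.1429
symbol 6     13        7     5.1429
symbol 7      2        7     3.5714
symbol 8      9        7     0.5714
Sum = 22.000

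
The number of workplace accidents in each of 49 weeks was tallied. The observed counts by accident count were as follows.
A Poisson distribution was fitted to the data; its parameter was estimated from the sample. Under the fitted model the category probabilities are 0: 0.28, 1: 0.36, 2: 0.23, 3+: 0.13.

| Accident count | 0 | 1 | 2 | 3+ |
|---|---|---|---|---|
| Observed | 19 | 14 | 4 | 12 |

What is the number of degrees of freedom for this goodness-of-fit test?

2

There are k = 4 categories and 1 parameter estimated from the data, so df = 4 − 1 − 1 = 2.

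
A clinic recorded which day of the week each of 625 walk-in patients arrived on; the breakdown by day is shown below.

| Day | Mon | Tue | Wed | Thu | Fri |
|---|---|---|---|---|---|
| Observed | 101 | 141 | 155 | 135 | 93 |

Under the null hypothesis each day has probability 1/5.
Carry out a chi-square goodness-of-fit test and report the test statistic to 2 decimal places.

22.85

Under H₀ each category has probability 1/5, so each expected count is 625/5 = 125.
cat         O        E   (O−E)²/E
Mon       101      125      4.608
Tue       141      125      2.048
Wed       155      125      7.200
Thu       135      125      0.800
Fri        93      125      8.192
Sum = 22.85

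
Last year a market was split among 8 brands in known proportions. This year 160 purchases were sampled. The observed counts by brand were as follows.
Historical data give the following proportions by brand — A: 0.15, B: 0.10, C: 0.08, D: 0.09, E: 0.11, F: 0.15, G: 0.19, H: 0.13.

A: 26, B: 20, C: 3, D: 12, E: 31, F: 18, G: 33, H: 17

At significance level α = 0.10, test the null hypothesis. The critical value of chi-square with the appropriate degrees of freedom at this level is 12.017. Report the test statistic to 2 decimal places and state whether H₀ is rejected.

21.69; reject

Expected counts E_i = n·p_i: 160×0.15 = 24, 160×0.10 = 16, 160×0.08 = 12.8, 160×0.09 = 14.4, 160×0.11 = 17.6, 160×0.15 = 24, 160×0.19 = 30.4, 160×0.13 = 20.8.
χ² = (26−24)²/24 + (20−16)²/16 + (3−12.8)²/12.8 + (12−14.4)²/14.4 + (31−17.6)²/17.6 + (18−24)²/24 + (33−30.4)²/30.4 + (17−20.8)²/20.8
   = 0.167 + 1.000 + 7.503 + 0.400 + 10.202 + 1.500 + 0.222 + 0.694
Sum = 21.69
df = 7. Since 21.69 > 12.017, we reject H₀.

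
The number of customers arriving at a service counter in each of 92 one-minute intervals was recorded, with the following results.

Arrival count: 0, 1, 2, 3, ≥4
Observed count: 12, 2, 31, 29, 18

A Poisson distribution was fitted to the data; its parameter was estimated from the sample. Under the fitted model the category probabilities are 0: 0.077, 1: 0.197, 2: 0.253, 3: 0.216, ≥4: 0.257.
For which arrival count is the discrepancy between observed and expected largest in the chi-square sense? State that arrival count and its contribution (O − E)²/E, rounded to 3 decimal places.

1, 14.345

Expected counts E_i = n·p_i: 92×0.077 = 7.084, 92×0.197 = 18.124, 92×0.253 = 23.276, 92×0.216 = 19.872, 92×0.257 = 23.644.
cat         O        E   (O−E)²/E
0          12    7.084     3.4115
1           2   18.124    14.3447
2          31   23.276     2.5632
3          29   19.872     4.1929
≥4         18   23.644     1.3473
The largest term is for 1: 14.345.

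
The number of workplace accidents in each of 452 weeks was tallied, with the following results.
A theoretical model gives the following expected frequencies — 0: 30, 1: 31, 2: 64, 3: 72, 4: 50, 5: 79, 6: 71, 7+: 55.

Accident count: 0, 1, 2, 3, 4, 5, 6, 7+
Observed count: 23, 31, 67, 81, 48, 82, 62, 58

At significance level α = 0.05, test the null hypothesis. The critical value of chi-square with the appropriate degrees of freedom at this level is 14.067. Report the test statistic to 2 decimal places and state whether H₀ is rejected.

cat         O        E   (O−E)²/E
0          23       30      1.633
1          31       31      0.000
2          67       64      0.141
3          81       72      1.125
4          48       50      0.080
5          82       79      0.114
6          62       71      1.141
7+         58       55      0.164
Sum = 4.40
df = 7. Since 4.40 < 14.067, we do not reject H₀.

4.40; do not reject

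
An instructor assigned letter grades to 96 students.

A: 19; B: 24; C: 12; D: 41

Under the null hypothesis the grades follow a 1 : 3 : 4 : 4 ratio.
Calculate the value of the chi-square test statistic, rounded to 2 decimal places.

Ratio total = 12. Expected counts: 96×1/12 = 8, 96×3/12 = 24, 96×4/12 = 32, 96×4/12 = 32.
cat         O        E   (O−E)²/E
A          19        8     15.125
B          24       24      0.000
C          12       32     12.500
D          41       32      2.531
Sum = 30.16

30.16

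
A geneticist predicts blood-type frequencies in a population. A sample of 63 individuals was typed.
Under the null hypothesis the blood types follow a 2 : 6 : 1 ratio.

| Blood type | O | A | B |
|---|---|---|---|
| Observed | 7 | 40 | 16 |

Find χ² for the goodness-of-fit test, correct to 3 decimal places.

Ratio total = 9. Expected counts: 63×2/9 = 14, 63×6/9 = 42, 63×1/9 = 7.
O: (7 − 14)²/14 = 49/14 = 3.5000
A: (40 − 42)²/42 = 4/42 = 0.0952
B: (16 − 7)²/7 = 81/7 = 11.5714
Sum = 15.167

15.167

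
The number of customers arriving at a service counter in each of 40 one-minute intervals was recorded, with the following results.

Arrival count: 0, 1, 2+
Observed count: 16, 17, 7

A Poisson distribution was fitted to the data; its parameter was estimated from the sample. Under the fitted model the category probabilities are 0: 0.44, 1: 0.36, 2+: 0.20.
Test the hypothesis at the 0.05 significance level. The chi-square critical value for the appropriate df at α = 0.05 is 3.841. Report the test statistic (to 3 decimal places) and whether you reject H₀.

0.740; do not reject

Expected counts E_i = n·p_i: 40×0.44 = 17.6, 40×0.36 = 14.4, 40×0.20 = 8.
0: (16 − 17.6)²/17.6 = 2.56/17.6 = 0.1455
1: (17 − 14.4)²/14.4 = 6.76/14.4 = 0.4694
2+: (7 − 8)²/8 = 1/8 = 0.1250
Sum = 0.740
df = 1. Since 0.740 < 3.841, we do not reject H₀.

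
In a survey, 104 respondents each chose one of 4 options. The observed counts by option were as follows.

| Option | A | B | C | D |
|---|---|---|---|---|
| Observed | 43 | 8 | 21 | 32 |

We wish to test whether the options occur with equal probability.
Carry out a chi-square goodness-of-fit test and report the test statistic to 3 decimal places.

Expected count for each of the 4 categories: 104/4 = 26.
cat         O        E   (O−E)²/E
A          43       26    11.1154
B           8       26    12.4615
C          21       26     0.9615
D          32       26     1.3846
Sum = 25.923

25.923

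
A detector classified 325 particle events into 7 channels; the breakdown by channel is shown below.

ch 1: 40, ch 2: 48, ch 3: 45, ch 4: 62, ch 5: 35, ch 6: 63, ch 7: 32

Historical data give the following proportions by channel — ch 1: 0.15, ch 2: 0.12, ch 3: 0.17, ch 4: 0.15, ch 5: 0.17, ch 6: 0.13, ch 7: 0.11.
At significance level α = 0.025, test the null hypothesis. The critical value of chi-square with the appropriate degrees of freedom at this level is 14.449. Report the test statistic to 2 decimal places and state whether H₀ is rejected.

27.16; reject

Expected counts E_i = n·p_i: 325×0.15 = 48.75, 325×0.12 = 39, 325×0.17 = 55.25, 325×0.15 = 48.75, 325×0.17 = 55.25, 325×0.13 = 42.25, 325×0.11 = 35.75.
ch 1: (40 − 48.75)²/48.75 = 76.5625/48.75 = 1.571
ch 2: (48 − 39)²/39 = 81/39 = 2.077
ch 3: (45 − 55.25)²/55.25 = 105.0625/55.25 = 1.902
ch 4: (62 − 48.75)²/48.75 = 175.5625/48.75 = 3.601
ch 5: (35 − 55.25)²/55.25 = 410.0625/55.25 = 7.422
ch 6: (63 − 42.25)²/42.25 = 430.5625/42.25 = 10.191
ch 7: (32 − 35.75)²/35.75 = 14.0625/35.75 = 0.393
Sum = 27.16
df = 6. Since 27.16 > 14.449, we reject H₀.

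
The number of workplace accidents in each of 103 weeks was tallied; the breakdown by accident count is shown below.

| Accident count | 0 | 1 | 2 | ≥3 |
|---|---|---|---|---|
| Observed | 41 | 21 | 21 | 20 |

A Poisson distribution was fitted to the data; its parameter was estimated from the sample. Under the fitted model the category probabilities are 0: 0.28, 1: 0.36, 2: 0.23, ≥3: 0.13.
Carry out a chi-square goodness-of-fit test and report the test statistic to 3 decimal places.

15.669

Expected counts E_i = n·p_i: 103×0.28 = 28.84, 103×0.36 = 37.08, 103×0.23 = 23.69, 103×0.13 = 13.39.
0: (41 − 28.84)²/28.84 = 147.8656/28.84 = 5.1271
1: (21 − 37.08)²/37.08 = 258.5664/37.08 = 6.9732
2: (21 − 23.69)²/23.69 = 7.2361/23.69 = 0.3054
≥3: (20 − 13.39)²/13.39 = 43.6921/13.39 = 3.2630
Sum = 15.669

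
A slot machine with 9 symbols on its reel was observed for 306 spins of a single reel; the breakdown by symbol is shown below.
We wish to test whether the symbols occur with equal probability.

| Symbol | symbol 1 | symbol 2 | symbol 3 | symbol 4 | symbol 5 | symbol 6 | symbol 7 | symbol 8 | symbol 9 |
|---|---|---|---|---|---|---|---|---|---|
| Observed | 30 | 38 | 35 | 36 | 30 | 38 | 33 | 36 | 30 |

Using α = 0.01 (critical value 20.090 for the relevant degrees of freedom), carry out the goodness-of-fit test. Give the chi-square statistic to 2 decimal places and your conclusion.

2.65; do not reject

Expected count for each of the 9 categories: 306/9 = 34.
cat           O        E   (O−E)²/E
symbol 1     30       34      0.471
symbol 2     38       34      0.471
symbol 3     35       34      0.029
symbol 4     36       34      0.118
symbol 5     30       34      0.471
symbol 6     38       34      0.471
symbol 7     33       34      0.029
symbol 8     36       34      0.118
symbol 9     30       34      0.471
Sum = 2.65
df = 8. Since 2.65 < 20.090, we do not reject H₀.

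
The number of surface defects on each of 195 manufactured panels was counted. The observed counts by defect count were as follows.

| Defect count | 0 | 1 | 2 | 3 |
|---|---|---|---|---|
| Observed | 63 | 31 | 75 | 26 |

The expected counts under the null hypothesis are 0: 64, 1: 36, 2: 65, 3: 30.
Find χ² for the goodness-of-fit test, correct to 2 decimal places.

0: (63 − 64)²/64 = 1/64 = 0.016
1: (31 − 36)²/36 = 25/36 = 0.694
2: (75 − 65)²/65 = 100/65 = 1.538
3: (26 − 30)²/30 = 16/30 = 0.533
Sum = 2.78

2.78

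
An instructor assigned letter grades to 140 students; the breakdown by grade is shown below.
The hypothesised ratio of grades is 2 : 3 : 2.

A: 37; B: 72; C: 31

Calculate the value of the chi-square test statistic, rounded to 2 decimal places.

Ratio total = 7. Expected counts: 140×2/7 = 40, 140×3/7 = 60, 140×2/7 = 40.
cat         O        E   (O−E)²/E
A          37       40      0.225
B          72       60      2.400
C          31       40      2.025
Sum = 4.65

4.65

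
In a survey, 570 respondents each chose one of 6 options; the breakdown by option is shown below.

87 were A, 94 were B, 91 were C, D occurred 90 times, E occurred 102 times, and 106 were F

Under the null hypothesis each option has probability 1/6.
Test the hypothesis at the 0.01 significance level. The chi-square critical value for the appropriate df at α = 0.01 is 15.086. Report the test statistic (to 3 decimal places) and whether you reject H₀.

Expected count for each of the 6 categories: 570/6 = 95.
χ² = (87−95)²/95 + (94−95)²/95 + (91−95)²/95 + (90−95)²/95 + (102−95)²/95 + (106−95)²/95
   = 0.6737 + 0.0105 + 0.1684 + 0.2632 + 0.5158 + 1.2737
Sum = 2.905
df = 5. Since 2.905 < 15.086, we do not reject H₀.

2.905; do not reject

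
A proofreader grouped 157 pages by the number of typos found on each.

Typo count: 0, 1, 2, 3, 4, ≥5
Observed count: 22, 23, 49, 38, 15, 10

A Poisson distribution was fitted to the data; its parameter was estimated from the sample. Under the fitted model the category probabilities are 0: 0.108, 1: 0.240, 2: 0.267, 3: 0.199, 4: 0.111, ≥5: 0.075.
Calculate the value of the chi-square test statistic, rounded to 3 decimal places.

10.483

Expected counts E_i = n·p_i: 157×0.108 = 16.956, 157×0.240 = 37.68, 157×0.267 = 41.919, 157×0.199 = 31.243, 157×0.111 = 17.427, 157×0.075 = 11.775.
0: (22 − 16.956)²/16.956 = 25.441936/16.956 = 1.5005
1: (23 − 37.68)²/37.68 = 215.5024/37.68 = 5.7193
2: (49 − 41.919)²/41.919 = 50.140561/41.919 = 1.1961
3: (38 − 31.243)²/31.243 = 45.657049/31.243 = 1.4614
4: (15 − 17.427)²/17.427 = 5.890329/17.427 = 0.3380
≥5: (10 − 11.775)²/11.775 = 3.150625/11.775 = 0.2676
Sum = 10.483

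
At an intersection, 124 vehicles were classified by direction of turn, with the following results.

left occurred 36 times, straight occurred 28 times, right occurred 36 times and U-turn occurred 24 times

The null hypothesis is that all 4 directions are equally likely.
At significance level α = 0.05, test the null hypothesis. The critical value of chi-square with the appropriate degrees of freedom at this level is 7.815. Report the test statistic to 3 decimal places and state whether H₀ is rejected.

3.484; do not reject

Under H₀ each category has probability 1/4, so each expected count is 124/4 = 31.
cat           O        E   (O−E)²/E
left         36       31     0.8065
straight     28       31     0.2903
right        36       31     0.8065
U-turn       24       31     1.5806
Sum = 3.484
df = 3. Since 3.484 < 7.815, we do not reject H₀.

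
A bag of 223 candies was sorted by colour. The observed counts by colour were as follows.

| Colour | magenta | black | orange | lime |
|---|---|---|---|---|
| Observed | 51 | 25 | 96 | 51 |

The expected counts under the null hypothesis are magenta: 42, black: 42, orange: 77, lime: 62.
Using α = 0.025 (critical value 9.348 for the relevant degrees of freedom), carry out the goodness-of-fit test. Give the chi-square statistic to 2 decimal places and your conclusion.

15.45; reject

cat          O        E   (O−E)²/E
magenta     51       42      1.929
black       25       42      6.881
orange      96       77      4.688
lime        51       62      1.952
Sum = 15.45
df = 3. Since 15.45 > 9.348, we reject H₀.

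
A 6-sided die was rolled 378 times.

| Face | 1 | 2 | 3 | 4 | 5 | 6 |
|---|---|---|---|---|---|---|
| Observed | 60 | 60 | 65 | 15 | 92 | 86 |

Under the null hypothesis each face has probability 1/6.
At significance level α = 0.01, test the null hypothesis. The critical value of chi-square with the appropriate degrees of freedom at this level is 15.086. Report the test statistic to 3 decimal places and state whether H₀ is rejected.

58.667; reject

Expected count for each of the 6 categories: 378/6 = 63.
cat         O        E   (O−E)²/E
1          60       63     0.1429
2          60       63     0.1429
3          65       63     0.0635
4          15       63    36.5714
5          92       63    13.3492
6          86       63     8.3968
Sum = 58.667
df = 5. Since 58.667 > 15.086, we reject H₀.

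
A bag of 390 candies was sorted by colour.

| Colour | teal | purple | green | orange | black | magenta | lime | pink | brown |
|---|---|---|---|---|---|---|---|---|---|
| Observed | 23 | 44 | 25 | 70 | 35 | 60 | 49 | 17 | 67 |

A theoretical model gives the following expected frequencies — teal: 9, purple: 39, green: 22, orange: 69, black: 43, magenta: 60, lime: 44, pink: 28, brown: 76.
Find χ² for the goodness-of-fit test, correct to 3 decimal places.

30.286

χ² = (23−9)²/9 + (44−39)²/39 + (25−22)²/22 + (70−69)²/69 + (35−43)²/43 + (60−60)²/60 + (49−44)²/44 + (17−28)²/28 + (67−76)²/76
   = 21.7778 + 0.6410 + 0.4091 + 0.0145 + 1.4884 + 0.0000 + 0.5682 + 4.3214 + 1.0658
Sum = 30.286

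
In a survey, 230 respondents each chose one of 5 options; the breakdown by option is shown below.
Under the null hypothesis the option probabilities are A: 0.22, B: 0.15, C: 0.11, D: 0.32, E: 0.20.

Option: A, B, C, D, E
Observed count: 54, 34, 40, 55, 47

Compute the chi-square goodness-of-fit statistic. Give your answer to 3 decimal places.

13.499

Expected counts E_i = n·p_i: 230×0.22 = 50.6, 230×0.15 = 34.5, 230×0.11 = 25.3, 230×0.32 = 73.6, 230×0.20 = 46.
cat         O        E   (O−E)²/E
A          54     50.6     0.2285
B          34     34.5     0.0072
C          40     25.3     8.5411
D          55     73.6     4.7005
E          47       46     0.0217
Sum = 13.499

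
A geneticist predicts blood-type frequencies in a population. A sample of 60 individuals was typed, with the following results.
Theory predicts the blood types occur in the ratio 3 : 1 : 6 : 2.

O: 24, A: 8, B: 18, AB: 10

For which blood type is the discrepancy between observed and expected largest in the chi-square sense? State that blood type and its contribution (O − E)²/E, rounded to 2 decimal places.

Ratio total = 12. Expected counts: 60×3/12 = 15, 60×1/12 = 5, 60×6/12 = 30, 60×2/12 = 10.
cat         O        E   (O−E)²/E
O          24       15      5.400
A           8        5      1.800
B          18       30      4.800
AB         10       10      0.000
The largest term is for O: 5.40.

O, 5.40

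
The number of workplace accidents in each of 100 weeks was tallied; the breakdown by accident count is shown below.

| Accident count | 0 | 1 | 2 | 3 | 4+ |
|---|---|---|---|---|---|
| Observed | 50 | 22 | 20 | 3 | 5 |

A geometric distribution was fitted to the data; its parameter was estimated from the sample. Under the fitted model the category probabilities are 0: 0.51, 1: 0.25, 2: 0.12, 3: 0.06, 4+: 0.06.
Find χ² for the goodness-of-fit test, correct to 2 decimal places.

Expected counts E_i = n·p_i: 100×0.51 = 51, 100×0.25 = 25, 100×0.12 = 12, 100×0.06 = 6, 100×0.06 = 6.
0: (50 − 51)²/51 = 1/51 = 0.020
1: (22 − 25)²/25 = 9/25 = 0.360
2: (20 − 12)²/12 = 64/12 = 5.333
3: (3 − 6)²/6 = 9/6 = 1.500
4+: (5 − 6)²/6 = 1/6 = 0.167
Sum = 7.38

7.38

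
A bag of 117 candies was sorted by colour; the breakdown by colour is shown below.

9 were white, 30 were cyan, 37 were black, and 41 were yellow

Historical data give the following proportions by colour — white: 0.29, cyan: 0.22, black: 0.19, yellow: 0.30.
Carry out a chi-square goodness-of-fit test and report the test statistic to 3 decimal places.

29.827

Expected counts E_i = n·p_i: 117×0.29 = 33.93, 117×0.22 = 25.74, 117×0.19 = 22.23, 117×0.30 = 35.1.
χ² = (9−33.93)²/33.93 + (30−25.74)²/25.74 + (37−22.23)²/22.23 + (41−35.1)²/35.1
   = 18.3173 + 0.7050 + 9.8134 + 0.9917
Sum = 29.827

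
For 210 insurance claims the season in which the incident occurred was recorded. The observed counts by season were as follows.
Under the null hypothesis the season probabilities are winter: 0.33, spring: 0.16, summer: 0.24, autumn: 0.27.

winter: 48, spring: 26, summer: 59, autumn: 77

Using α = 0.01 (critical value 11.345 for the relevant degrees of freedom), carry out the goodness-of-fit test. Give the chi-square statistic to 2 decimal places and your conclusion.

17.00; reject

Expected counts E_i = n·p_i: 210×0.33 = 69.3, 210×0.16 = 33.6, 210×0.24 = 50.4, 210×0.27 = 56.7.
χ² = (48−69.3)²/69.3 + (26−33.6)²/33.6 + (59−50.4)²/50.4 + (77−56.7)²/56.7
   = 6.547 + 1.719 + 1.467 + 7.268
Sum = 17.00
df = 3. Since 17.00 > 11.345, we reject H₀.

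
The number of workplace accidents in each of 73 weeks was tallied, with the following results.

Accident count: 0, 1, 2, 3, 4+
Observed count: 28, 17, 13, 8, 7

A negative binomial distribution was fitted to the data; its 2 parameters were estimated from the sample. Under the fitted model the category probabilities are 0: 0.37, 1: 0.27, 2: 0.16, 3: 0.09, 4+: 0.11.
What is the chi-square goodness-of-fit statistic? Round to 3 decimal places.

1.001

Expected counts E_i = n·p_i: 73×0.37 = 27.01, 73×0.27 = 19.71, 73×0.16 = 11.68, 73×0.09 = 6.57, 73×0.11 = 8.03.
χ² = (28−27.01)²/27.01 + (17−19.71)²/19.71 + (13−11.68)²/11.68 + (8−6.57)²/6.57 + (7−8.03)²/8.03
   = 0.0363 + 0.3726 + 0.1492 + 0.3112 + 0.1321
Sum = 1.001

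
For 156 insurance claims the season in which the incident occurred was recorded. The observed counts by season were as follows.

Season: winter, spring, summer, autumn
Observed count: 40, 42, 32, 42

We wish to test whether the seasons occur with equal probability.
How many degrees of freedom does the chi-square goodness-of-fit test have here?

There are k = 4 categories and no parameters were estimated from the data, so df = 4 − 1 = 3.

3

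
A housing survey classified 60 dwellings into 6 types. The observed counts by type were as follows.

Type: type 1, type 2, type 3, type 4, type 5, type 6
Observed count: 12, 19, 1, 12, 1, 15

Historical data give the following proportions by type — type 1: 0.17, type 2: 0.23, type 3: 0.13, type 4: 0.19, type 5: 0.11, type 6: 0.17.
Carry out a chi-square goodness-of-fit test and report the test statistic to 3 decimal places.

15.247

Expected counts E_i = n·p_i: 60×0.17 = 10.2, 60×0.23 = 13.8, 60×0.13 = 7.8, 60×0.19 = 11.4, 60×0.11 = 6.6, 60×0.17 = 10.2.
cat         O        E   (O−E)²/E
type 1     12     10.2     0.3176
type 2     19     13.8     1.9594
type 3      1      7.8     5.9282
type 4     12     11.4     0.0316
type 5      1      6.6     4.7515
type 6     15     10.2     2.2588
Sum = 15.247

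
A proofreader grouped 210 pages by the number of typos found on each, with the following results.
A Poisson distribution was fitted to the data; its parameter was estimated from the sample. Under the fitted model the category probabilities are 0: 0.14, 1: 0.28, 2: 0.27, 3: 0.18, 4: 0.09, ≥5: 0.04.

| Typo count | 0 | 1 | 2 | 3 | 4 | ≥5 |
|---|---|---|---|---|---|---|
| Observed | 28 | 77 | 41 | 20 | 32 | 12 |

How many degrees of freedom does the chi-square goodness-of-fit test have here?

There are k = 6 categories and 1 parameter estimated from the data, so df = 6 − 1 − 1 = 4.

4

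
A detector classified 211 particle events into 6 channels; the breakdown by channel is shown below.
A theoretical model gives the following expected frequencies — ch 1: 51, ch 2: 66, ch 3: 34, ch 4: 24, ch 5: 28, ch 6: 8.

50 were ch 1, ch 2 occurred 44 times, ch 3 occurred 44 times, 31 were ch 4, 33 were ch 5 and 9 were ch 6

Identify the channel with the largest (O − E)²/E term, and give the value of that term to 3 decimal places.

ch 2, 7.333

cat         O        E   (O−E)²/E
ch 1       50       51     0.0196
ch 2       44       66     7.3333
ch 3       44       34     2.9412
ch 4       31       24     2.0417
ch 5       33       28     0.8929
ch 6        9        8     0.1250
The largest term is for ch 2: 7.333.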